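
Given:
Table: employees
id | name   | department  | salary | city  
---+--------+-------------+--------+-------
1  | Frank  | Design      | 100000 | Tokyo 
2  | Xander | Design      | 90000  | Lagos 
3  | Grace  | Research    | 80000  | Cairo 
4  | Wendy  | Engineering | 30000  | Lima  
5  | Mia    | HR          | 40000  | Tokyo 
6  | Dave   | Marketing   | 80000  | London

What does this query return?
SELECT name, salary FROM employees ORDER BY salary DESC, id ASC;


Sorting by salary DESC, then id ASC for ties

6 rows:
Frank, 100000
Xander, 90000
Grace, 80000
Dave, 80000
Mia, 40000
Wendy, 30000


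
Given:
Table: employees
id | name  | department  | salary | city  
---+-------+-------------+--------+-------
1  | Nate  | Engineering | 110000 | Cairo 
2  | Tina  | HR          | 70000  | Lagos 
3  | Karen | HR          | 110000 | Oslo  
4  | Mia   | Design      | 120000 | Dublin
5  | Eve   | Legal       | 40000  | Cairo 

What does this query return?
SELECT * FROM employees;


SELECT * returns all 5 rows with all columns

5 rows:
1, Nate, Engineering, 110000, Cairo
2, Tina, HR, 70000, Lagos
3, Karen, HR, 110000, Oslo
4, Mia, Design, 120000, Dublin
5, Eve, Legal, 40000, Cairo


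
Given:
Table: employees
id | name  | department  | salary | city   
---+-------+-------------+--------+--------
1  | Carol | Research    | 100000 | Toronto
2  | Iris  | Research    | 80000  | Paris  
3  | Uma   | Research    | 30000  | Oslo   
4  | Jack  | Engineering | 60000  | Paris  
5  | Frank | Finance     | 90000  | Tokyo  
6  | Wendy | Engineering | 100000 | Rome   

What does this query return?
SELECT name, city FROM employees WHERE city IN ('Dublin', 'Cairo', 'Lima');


Filtering: city IN ('Dublin', 'Cairo', 'Lima')
Matching: 0 rows

Empty result set (0 rows)


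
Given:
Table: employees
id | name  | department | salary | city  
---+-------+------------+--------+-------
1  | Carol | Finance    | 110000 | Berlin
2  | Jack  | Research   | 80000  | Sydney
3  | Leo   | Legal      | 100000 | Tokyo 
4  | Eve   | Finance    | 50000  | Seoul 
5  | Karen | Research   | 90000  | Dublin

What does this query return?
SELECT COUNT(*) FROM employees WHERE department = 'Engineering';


Counting rows where department = 'Engineering'


0


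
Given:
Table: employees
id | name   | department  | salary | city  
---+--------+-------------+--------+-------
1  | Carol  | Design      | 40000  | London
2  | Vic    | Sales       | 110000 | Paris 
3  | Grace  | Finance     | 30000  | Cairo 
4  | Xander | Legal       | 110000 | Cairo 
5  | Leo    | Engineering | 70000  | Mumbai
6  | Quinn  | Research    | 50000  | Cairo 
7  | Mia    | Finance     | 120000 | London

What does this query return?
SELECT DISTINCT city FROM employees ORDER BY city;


All 'city' values (row order): London, Paris, Cairo, Cairo, Mumbai, Cairo, London
Removing duplicates leaves 4 unique value(s).

4 values:
Cairo
London
Mumbai
Paris


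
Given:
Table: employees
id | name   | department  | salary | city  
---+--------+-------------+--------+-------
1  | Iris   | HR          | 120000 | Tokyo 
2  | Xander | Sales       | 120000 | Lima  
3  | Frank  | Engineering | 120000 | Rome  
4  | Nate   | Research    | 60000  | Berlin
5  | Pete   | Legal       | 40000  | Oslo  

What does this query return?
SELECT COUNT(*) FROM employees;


COUNT(*) counts all rows

5


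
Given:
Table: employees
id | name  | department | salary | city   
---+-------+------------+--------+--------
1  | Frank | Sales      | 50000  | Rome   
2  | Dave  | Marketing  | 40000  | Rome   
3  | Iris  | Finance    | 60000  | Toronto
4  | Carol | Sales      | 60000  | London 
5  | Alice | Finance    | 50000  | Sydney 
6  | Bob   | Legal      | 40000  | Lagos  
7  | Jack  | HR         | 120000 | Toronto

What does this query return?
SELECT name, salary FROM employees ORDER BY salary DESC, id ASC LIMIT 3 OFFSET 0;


Sort by salary DESC (id ASC tiebreak), then skip 0 and take 3
Rows 1 through 3

3 rows:
Jack, 120000
Iris, 60000
Carol, 60000


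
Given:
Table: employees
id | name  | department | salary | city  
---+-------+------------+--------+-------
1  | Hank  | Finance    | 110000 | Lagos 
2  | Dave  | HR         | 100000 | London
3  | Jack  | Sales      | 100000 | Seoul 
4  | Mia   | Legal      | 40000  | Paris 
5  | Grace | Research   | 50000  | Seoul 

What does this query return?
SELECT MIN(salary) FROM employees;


Salaries: 110000, 100000, 100000, 40000, 50000
MIN = 40000

40000


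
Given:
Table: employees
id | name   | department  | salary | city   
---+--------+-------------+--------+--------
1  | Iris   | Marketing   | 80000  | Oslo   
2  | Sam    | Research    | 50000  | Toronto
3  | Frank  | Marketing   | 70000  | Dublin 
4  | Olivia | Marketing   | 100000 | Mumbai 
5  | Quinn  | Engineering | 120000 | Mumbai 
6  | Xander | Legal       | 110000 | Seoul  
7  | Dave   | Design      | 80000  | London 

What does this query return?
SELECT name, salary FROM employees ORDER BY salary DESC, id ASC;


Sorting by salary DESC, then id ASC for ties

7 rows:
Quinn, 120000
Xander, 110000
Olivia, 100000
Iris, 80000
Dave, 80000
Frank, 70000
Sam, 50000


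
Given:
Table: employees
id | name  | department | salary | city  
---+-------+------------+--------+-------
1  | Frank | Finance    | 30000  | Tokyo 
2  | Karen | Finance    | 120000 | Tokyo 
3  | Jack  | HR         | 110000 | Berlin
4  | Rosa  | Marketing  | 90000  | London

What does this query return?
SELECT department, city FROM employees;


Projecting columns: department, city

4 rows:
Finance, Tokyo
Finance, Tokyo
HR, Berlin
Marketing, London


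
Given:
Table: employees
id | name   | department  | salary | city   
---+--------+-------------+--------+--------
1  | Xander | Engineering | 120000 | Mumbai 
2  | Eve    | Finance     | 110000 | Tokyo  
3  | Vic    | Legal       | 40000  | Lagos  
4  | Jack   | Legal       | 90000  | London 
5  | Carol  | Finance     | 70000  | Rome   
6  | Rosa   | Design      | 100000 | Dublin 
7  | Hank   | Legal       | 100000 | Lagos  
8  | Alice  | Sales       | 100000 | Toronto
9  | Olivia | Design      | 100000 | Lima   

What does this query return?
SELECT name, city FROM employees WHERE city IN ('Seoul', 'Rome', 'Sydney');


Filtering: city IN ('Seoul', 'Rome', 'Sydney')
Matching: 1 rows

1 rows:
Carol, Rome


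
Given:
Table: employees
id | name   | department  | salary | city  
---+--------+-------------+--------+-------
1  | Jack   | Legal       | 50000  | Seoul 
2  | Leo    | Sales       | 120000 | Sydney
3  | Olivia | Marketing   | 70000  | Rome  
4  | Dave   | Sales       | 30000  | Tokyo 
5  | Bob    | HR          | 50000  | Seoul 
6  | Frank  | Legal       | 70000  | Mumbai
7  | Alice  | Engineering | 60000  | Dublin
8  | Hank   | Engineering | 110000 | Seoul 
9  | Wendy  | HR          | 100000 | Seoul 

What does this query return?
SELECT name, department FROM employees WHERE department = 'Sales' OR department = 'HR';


Filtering: department = 'Sales' OR 'HR'
Matching: 4 rows

4 rows:
Leo, Sales
Dave, Sales
Bob, HR
Wendy, HR


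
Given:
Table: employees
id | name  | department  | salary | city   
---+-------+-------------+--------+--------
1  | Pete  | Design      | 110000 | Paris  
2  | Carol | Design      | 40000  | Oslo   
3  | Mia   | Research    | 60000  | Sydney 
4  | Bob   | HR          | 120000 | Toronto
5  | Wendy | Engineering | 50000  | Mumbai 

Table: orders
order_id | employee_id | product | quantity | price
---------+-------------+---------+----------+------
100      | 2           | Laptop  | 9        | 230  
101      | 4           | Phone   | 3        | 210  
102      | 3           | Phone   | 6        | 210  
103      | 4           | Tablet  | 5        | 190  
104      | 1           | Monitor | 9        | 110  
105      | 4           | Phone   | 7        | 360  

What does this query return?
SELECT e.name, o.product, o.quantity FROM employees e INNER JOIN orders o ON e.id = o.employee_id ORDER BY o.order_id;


Joining employees.id = orders.employee_id:
  employee Carol (id=2) -> order Laptop
  employee Bob (id=4) -> order Phone
  employee Mia (id=3) -> order Phone
  employee Bob (id=4) -> order Tablet
  employee Pete (id=1) -> order Monitor
  employee Bob (id=4) -> order Phone


6 rows:
Carol, Laptop, 9
Bob, Phone, 3
Mia, Phone, 6
Bob, Tablet, 5
Pete, Monitor, 9
Bob, Phone, 7


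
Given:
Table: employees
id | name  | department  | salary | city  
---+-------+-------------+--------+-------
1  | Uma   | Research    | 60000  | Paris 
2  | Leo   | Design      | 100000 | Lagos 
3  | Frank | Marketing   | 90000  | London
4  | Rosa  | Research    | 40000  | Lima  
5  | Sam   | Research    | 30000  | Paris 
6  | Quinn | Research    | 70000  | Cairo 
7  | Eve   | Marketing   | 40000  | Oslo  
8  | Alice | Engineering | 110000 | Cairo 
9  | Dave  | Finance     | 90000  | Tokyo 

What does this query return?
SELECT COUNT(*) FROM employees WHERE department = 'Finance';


Counting rows where department = 'Finance'
  Dave -> MATCH


1


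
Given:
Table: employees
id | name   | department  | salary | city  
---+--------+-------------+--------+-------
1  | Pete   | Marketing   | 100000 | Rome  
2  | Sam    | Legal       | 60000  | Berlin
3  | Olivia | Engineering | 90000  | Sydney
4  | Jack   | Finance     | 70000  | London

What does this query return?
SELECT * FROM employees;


SELECT * returns all 4 rows with all columns

4 rows:
1, Pete, Marketing, 100000, Rome
2, Sam, Legal, 60000, Berlin
3, Olivia, Engineering, 90000, Sydney
4, Jack, Finance, 70000, London


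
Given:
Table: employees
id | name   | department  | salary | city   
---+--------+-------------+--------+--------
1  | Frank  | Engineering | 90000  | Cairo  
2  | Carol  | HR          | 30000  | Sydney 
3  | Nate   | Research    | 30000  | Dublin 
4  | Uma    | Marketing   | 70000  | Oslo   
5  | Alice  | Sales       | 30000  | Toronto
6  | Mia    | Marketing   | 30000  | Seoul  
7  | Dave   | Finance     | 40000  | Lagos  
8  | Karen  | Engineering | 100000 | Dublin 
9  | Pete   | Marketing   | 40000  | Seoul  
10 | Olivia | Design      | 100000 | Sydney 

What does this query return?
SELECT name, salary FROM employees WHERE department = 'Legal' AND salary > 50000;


Filtering: department = 'Legal' AND salary > 50000
Matching: 0 rows

Empty result set (0 rows)


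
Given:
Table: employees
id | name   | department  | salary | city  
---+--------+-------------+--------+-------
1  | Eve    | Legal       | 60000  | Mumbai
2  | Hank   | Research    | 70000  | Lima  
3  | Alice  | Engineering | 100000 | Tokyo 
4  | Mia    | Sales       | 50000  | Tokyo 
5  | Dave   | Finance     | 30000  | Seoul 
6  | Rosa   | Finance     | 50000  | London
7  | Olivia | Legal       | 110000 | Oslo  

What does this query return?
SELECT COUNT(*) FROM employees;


COUNT(*) counts all rows

7


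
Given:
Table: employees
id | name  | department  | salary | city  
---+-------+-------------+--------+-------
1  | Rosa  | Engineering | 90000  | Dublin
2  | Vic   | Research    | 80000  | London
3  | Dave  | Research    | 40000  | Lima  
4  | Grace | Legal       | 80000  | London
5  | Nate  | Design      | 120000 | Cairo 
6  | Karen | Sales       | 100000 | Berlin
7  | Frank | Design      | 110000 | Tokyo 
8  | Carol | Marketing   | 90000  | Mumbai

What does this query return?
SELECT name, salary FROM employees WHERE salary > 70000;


Filtering: salary > 70000
Matching: 7 rows

7 rows:
Rosa, 90000
Vic, 80000
Grace, 80000
Nate, 120000
Karen, 100000
Frank, 110000
Carol, 90000


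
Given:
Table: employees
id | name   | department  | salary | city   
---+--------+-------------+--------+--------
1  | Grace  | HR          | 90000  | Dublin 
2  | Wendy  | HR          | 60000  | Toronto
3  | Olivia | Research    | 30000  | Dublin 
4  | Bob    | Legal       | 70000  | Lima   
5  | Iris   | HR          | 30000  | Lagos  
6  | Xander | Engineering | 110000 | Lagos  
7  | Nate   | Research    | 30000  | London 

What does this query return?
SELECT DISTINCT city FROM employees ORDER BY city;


All 'city' values (row order): Dublin, Toronto, Dublin, Lima, Lagos, Lagos, London
Removing duplicates leaves 5 unique value(s).

5 values:
Dublin
Lagos
Lima
London
Toronto


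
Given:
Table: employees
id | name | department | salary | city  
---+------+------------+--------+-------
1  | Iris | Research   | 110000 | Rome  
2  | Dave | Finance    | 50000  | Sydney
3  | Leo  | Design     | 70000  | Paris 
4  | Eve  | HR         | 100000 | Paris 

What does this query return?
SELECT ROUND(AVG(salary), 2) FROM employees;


SUM(salary) = 330000
COUNT = 4
ROUND(AVG, 2) = ROUND(330000 / 4, 2) = 82500.0

82500.0


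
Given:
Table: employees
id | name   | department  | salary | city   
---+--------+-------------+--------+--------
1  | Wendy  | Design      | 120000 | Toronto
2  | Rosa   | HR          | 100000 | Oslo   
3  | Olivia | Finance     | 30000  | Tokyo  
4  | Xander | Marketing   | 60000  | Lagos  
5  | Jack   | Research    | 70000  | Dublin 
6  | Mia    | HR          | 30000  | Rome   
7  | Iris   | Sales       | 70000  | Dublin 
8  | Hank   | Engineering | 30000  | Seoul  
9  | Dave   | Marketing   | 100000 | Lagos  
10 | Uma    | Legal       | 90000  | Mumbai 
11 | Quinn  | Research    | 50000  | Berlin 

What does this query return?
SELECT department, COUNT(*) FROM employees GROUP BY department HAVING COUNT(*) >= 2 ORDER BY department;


Groups with count >= 2:
  HR: 2 -> PASS
  Marketing: 2 -> PASS
  Research: 2 -> PASS
  Design: 1 -> filtered out
  Engineering: 1 -> filtered out
  Finance: 1 -> filtered out
  Legal: 1 -> filtered out
  Sales: 1 -> filtered out


3 groups:
HR, 2
Marketing, 2
Research, 2


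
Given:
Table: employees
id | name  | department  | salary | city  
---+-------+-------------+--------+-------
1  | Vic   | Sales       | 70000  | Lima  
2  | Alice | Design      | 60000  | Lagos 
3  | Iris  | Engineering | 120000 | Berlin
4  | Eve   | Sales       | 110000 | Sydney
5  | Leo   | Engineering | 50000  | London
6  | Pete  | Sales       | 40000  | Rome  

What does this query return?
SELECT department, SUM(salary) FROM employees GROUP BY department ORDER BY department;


Summing salary within each department:
  Design: 60000 = 60000
  Engineering: 120000 + 50000 = 170000
  Sales: 70000 + 110000 + 40000 = 220000


3 groups:
Design, 60000
Engineering, 170000
Sales, 220000


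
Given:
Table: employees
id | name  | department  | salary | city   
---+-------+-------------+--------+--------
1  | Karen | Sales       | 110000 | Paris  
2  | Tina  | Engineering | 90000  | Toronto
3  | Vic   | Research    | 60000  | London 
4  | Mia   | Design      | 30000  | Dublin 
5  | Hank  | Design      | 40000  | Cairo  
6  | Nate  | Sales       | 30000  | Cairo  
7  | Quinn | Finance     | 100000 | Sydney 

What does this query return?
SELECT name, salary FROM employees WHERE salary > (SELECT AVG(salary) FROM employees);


Subquery: AVG(salary) = 65714.29
Filtering: salary > 65714.29
  Karen (110000) -> MATCH
  Tina (90000) -> MATCH
  Quinn (100000) -> MATCH


3 rows:
Karen, 110000
Tina, 90000
Quinn, 100000


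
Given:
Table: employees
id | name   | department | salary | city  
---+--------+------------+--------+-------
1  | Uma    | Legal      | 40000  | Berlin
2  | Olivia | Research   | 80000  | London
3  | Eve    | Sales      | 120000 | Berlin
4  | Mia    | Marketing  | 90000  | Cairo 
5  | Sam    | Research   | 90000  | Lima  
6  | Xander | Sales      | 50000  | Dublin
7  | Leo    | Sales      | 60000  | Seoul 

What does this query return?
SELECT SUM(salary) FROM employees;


SUM(salary) = 40000 + 80000 + 120000 + 90000 + 90000 + 50000 + 60000 = 530000

530000


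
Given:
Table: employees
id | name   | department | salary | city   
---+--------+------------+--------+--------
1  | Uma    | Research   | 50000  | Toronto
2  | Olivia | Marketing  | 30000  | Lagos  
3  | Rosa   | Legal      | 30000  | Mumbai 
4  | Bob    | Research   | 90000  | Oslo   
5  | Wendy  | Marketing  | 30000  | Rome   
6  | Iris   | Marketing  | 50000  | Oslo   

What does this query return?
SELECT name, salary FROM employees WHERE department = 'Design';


Filtering: department = 'Design'
Matching rows: 0

Empty result set (0 rows)


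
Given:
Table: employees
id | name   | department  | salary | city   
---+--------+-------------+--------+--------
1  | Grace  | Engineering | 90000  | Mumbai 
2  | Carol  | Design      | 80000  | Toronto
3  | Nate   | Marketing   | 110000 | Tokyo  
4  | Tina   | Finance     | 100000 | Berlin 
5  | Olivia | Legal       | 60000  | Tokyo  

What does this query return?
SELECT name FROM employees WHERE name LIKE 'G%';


LIKE 'G%' matches names starting with 'G'
Matching: 1

1 rows:
Grace


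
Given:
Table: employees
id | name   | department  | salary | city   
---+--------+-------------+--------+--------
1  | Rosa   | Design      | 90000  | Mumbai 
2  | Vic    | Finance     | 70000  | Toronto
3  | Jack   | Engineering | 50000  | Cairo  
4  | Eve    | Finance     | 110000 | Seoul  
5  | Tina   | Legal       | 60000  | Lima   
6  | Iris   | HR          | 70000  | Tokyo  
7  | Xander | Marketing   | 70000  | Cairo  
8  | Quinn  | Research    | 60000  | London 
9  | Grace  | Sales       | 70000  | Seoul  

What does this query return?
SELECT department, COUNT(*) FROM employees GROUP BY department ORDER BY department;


Assigning each row to its department group:
  Rosa -> Design
  Vic -> Finance
  Jack -> Engineering
  Eve -> Finance
  Tina -> Legal
  Iris -> HR
  Xander -> Marketing
  Quinn -> Research
  Grace -> Sales


8 groups:
Design, 1
Engineering, 1
Finance, 2
HR, 1
Legal, 1
Marketing, 1
Research, 1
Sales, 1


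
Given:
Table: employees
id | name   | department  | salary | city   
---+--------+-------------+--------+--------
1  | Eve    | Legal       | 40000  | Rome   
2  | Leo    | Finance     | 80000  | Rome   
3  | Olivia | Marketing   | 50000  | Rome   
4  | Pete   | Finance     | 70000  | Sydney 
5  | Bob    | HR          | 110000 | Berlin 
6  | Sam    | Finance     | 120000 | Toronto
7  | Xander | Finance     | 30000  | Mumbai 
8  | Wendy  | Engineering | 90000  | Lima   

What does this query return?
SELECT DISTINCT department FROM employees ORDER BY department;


All 'department' values (row order): Legal, Finance, Marketing, Finance, HR, Finance, Finance, Engineering
Removing duplicates leaves 5 unique value(s).

5 values:
Engineering
Finance
HR
Legal
Marketing


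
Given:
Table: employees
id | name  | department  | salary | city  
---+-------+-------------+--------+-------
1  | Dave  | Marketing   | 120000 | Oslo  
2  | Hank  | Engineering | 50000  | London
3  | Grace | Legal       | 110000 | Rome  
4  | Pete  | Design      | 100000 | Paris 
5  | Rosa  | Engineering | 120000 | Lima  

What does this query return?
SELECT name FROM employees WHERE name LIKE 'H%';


LIKE 'H%' matches names starting with 'H'
Matching: 1

1 rows:
Hank


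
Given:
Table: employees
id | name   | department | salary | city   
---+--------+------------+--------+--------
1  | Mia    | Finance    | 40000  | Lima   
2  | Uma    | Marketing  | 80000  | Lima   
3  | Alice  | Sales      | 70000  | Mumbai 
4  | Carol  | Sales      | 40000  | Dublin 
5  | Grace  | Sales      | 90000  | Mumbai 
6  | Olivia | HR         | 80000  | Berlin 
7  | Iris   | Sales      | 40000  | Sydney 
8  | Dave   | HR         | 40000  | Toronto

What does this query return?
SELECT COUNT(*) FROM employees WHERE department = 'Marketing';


Counting rows where department = 'Marketing'
  Uma -> MATCH


1


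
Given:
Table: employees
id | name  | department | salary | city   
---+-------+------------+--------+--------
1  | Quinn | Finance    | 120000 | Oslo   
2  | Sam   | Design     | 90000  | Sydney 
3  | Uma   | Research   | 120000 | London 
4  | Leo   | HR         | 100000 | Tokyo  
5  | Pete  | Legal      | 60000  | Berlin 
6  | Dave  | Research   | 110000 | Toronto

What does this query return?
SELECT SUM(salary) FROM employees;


SUM(salary) = 120000 + 90000 + 120000 + 100000 + 60000 + 110000 = 600000

600000


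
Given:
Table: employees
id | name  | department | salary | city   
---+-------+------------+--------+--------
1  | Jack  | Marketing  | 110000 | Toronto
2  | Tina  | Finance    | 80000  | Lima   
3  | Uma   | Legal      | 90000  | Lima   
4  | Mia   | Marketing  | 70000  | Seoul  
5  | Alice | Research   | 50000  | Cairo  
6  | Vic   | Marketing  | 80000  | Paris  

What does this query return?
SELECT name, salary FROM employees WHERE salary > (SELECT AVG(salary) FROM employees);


Subquery: AVG(salary) = 80000.0
Filtering: salary > 80000.0
  Jack (110000) -> MATCH
  Uma (90000) -> MATCH


2 rows:
Jack, 110000
Uma, 90000


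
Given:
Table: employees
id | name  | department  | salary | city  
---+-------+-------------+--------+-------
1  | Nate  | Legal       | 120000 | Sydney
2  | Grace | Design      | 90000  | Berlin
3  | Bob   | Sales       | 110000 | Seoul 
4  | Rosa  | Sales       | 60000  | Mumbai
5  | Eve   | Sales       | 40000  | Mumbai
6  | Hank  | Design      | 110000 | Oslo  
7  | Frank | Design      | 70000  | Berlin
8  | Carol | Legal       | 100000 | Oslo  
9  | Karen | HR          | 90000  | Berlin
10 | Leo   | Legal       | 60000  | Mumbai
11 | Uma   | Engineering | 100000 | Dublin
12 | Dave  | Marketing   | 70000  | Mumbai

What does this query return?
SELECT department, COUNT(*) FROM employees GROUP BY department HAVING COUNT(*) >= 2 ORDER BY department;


Groups with count >= 2:
  Design: 3 -> PASS
  Legal: 3 -> PASS
  Sales: 3 -> PASS
  Engineering: 1 -> filtered out
  HR: 1 -> filtered out
  Marketing: 1 -> filtered out


3 groups:
Design, 3
Legal, 3
Sales, 3


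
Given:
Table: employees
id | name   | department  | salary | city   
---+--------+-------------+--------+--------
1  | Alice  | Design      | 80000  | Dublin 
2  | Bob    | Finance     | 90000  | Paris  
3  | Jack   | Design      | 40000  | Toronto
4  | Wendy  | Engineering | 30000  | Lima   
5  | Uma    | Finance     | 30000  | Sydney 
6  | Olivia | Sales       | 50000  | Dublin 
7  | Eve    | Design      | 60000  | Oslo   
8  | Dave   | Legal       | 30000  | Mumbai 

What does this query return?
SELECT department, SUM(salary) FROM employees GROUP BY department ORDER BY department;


Summing salary within each department:
  Design: 80000 + 40000 + 60000 = 180000
  Engineering: 30000 = 30000
  Finance: 90000 + 30000 = 120000
  Legal: 30000 = 30000
  Sales: 50000 = 50000


5 groups:
Design, 180000
Engineering, 30000
Finance, 120000
Legal, 30000
Sales, 50000


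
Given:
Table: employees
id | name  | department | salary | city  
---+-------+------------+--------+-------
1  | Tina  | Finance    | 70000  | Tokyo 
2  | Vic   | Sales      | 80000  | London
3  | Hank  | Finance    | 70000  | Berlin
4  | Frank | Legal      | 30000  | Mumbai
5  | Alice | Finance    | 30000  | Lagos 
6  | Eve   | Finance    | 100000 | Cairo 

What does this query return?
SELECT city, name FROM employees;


Projecting columns: city, name

6 rows:
Tokyo, Tina
London, Vic
Berlin, Hank
Mumbai, Frank
Lagos, Alice
Cairo, Eve


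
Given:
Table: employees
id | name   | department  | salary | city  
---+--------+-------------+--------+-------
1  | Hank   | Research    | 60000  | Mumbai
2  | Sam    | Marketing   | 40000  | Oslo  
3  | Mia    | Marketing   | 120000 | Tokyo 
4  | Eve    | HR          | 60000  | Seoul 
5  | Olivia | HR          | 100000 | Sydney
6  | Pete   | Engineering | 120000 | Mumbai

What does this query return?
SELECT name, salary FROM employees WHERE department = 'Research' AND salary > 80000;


Filtering: department = 'Research' AND salary > 80000
Matching: 0 rows

Empty result set (0 rows)


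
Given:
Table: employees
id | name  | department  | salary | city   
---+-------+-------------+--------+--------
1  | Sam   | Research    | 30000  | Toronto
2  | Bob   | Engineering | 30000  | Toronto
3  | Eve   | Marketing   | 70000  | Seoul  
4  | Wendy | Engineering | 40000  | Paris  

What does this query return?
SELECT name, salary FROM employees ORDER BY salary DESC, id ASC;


Sorting by salary DESC, then id ASC for ties

4 rows:
Eve, 70000
Wendy, 40000
Sam, 30000
Bob, 30000


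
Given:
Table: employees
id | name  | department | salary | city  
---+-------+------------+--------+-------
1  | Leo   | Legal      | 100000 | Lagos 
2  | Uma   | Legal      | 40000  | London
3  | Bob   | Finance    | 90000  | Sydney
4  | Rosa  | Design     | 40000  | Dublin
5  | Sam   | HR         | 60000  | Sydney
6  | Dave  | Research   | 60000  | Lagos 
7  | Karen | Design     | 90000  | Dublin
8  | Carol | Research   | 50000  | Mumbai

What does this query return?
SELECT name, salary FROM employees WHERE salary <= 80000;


Filtering: salary <= 80000
Matching: 5 rows

5 rows:
Uma, 40000
Rosa, 40000
Sam, 60000
Dave, 60000
Carol, 50000


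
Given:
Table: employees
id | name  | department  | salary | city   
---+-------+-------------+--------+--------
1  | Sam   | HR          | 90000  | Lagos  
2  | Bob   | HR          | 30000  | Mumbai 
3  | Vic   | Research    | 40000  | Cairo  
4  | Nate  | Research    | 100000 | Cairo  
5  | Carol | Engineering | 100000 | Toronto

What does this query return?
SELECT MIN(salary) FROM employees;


Salaries: 90000, 30000, 40000, 100000, 100000
MIN = 30000

30000


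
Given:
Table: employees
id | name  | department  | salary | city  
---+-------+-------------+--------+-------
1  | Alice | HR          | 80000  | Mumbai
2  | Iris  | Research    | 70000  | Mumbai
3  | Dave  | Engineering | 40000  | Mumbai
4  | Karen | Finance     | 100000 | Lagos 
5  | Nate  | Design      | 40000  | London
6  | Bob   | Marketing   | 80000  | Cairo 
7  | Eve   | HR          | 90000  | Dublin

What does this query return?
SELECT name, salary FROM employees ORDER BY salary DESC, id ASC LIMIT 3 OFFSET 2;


Sort by salary DESC (id ASC tiebreak), then skip 2 and take 3
Rows 3 through 5

3 rows:
Alice, 80000
Bob, 80000
Iris, 70000


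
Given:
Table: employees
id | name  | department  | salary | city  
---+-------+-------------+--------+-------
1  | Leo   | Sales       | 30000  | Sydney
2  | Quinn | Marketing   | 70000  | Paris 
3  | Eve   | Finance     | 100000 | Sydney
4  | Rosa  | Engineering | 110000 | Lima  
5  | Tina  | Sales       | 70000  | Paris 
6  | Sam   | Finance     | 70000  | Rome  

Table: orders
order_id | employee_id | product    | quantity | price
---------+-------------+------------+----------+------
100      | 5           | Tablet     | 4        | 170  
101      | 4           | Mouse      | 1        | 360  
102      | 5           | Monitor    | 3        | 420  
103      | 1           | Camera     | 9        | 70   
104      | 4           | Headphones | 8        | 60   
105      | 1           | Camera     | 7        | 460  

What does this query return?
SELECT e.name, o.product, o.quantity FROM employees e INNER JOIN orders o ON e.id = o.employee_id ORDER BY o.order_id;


Joining employees.id = orders.employee_id:
  employee Tina (id=5) -> order Tablet
  employee Rosa (id=4) -> order Mouse
  employee Tina (id=5) -> order Monitor
  employee Leo (id=1) -> order Camera
  employee Rosa (id=4) -> order Headphones
  employee Leo (id=1) -> order Camera


6 rows:
Tina, Tablet, 4
Rosa, Mouse, 1
Tina, Monitor, 3
Leo, Camera, 9
Rosa, Headphones, 8
Leo, Camera, 7


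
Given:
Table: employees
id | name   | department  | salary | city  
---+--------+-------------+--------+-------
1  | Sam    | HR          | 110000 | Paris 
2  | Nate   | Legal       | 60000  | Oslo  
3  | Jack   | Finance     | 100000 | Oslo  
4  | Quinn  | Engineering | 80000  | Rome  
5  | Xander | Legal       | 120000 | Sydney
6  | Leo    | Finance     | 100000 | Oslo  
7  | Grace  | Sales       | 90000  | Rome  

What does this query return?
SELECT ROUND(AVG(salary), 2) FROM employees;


SUM(salary) = 660000
COUNT = 7
ROUND(AVG, 2) = ROUND(660000 / 7, 2) = 94285.71

94285.71


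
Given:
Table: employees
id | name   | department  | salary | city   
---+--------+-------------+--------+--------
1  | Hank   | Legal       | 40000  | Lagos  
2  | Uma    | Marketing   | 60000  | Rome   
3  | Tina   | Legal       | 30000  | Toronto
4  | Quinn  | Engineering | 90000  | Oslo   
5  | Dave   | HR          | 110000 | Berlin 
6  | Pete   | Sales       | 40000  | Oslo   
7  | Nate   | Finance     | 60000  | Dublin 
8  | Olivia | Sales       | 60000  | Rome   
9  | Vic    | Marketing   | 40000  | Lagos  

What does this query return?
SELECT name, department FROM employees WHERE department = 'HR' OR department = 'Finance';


Filtering: department = 'HR' OR 'Finance'
Matching: 2 rows

2 rows:
Dave, HR
Nate, Finance


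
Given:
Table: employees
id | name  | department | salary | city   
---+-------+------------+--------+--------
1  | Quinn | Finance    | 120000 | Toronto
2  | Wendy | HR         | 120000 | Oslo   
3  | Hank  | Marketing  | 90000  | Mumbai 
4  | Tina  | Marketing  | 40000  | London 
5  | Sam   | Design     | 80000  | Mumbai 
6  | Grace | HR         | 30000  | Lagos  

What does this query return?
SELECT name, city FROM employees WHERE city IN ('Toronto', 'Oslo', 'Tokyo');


Filtering: city IN ('Toronto', 'Oslo', 'Tokyo')
Matching: 2 rows

2 rows:
Quinn, Toronto
Wendy, Oslo


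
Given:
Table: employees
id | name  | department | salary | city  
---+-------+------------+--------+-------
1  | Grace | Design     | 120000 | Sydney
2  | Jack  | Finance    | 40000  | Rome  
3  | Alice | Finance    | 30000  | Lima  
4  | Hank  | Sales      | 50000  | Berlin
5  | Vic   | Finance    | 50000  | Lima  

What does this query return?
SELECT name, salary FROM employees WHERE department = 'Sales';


Filtering: department = 'Sales'
Matching rows: 1

1 rows:
Hank, 50000


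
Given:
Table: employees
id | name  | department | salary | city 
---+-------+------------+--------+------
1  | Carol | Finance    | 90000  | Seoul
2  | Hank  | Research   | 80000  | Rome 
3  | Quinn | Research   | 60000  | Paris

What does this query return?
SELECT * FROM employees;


SELECT * returns all 3 rows with all columns

3 rows:
1, Carol, Finance, 90000, Seoul
2, Hank, Research, 80000, Rome
3, Quinn, Research, 60000, Paris


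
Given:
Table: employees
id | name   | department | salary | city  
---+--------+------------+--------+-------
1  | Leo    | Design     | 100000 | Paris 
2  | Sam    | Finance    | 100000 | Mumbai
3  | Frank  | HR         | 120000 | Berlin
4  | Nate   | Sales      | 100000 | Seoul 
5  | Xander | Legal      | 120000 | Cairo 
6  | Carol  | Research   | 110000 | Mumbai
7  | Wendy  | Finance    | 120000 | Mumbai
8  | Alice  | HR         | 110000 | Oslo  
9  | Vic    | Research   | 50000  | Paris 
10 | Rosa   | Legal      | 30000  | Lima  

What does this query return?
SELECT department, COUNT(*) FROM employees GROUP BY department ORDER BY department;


Assigning each row to its department group:
  Leo -> Design
  Sam -> Finance
  Frank -> HR
  Nate -> Sales
  Xander -> Legal
  Carol -> Research
  Wendy -> Finance
  Alice -> HR
  Vic -> Research
  Rosa -> Legal


6 groups:
Design, 1
Finance, 2
HR, 2
Legal, 2
Research, 2
Sales, 1


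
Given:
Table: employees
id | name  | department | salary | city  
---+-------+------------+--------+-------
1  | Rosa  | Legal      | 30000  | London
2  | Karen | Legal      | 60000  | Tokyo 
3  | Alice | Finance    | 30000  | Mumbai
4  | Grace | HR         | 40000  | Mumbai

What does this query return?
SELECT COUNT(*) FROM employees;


COUNT(*) counts all rows

4


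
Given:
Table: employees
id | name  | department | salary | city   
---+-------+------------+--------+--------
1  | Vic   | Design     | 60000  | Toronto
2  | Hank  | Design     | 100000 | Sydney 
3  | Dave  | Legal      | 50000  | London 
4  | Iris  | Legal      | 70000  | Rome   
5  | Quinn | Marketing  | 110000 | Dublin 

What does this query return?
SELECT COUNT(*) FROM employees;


COUNT(*) counts all rows

5


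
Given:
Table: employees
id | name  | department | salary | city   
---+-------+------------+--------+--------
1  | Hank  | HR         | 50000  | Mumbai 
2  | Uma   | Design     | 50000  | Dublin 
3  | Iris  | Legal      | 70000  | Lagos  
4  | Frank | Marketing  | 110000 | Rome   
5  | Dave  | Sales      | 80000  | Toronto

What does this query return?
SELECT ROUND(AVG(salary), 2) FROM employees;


SUM(salary) = 360000
COUNT = 5
ROUND(AVG, 2) = ROUND(360000 / 5, 2) = 72000.0

72000.0


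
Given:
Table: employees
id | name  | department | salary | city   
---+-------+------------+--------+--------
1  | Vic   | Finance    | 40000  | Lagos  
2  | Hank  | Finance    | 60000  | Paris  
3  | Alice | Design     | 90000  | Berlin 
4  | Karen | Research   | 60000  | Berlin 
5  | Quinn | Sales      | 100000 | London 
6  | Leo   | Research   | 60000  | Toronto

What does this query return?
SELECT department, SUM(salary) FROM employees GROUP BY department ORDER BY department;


Summing salary within each department:
  Design: 90000 = 90000
  Finance: 40000 + 60000 = 100000
  Research: 60000 + 60000 = 120000
  Sales: 100000 = 100000


4 groups:
Design, 90000
Finance, 100000
Research, 120000
Sales, 100000


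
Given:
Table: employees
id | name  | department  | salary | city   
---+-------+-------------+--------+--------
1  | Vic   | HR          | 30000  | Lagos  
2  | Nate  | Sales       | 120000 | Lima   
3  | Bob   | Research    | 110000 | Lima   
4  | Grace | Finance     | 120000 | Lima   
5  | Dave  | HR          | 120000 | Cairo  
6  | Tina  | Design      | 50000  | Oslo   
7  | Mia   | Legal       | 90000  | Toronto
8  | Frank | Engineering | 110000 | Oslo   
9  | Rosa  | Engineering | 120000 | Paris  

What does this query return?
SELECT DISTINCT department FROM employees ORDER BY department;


All 'department' values (row order): HR, Sales, Research, Finance, HR, Design, Legal, Engineering, Engineering
Removing duplicates leaves 7 unique value(s).

7 values:
Design
Engineering
Finance
HR
Legal
Research
Sales


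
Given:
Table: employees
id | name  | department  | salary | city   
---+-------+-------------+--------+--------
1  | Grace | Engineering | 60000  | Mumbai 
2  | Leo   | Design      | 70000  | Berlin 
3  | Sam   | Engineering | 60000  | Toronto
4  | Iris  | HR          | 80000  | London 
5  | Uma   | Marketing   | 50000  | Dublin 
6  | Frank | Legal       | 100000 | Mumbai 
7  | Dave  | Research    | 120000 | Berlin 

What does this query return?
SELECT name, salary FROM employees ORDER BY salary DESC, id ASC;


Sorting by salary DESC, then id ASC for ties

7 rows:
Dave, 120000
Frank, 100000
Iris, 80000
Leo, 70000
Grace, 60000
Sam, 60000
Uma, 50000


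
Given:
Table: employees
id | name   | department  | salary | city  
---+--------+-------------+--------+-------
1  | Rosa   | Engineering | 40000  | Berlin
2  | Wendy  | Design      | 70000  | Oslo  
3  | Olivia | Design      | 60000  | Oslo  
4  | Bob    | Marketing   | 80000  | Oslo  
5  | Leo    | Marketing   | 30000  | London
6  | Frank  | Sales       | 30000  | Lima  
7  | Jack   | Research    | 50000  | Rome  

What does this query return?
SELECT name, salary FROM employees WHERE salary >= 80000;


Filtering: salary >= 80000
Matching: 1 rows

1 rows:
Bob, 80000


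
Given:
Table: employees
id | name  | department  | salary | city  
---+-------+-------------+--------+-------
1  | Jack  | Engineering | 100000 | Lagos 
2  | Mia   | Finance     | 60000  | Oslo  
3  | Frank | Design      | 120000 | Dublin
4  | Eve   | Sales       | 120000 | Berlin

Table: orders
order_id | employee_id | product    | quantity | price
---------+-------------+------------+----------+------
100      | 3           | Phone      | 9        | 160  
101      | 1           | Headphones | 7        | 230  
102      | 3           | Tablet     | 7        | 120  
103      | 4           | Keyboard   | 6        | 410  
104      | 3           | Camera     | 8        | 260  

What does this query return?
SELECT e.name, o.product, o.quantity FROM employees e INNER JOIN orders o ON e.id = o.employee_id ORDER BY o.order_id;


Joining employees.id = orders.employee_id:
  employee Frank (id=3) -> order Phone
  employee Jack (id=1) -> order Headphones
  employee Frank (id=3) -> order Tablet
  employee Eve (id=4) -> order Keyboard
  employee Frank (id=3) -> order Camera


5 rows:
Frank, Phone, 9
Jack, Headphones, 7
Frank, Tablet, 7
Eve, Keyboard, 6
Frank, Camera, 8


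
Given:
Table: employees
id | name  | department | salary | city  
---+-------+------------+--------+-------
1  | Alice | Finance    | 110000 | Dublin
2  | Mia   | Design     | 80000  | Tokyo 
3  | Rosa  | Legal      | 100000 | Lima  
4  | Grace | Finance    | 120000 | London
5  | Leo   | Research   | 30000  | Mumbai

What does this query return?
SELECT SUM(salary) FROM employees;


SUM(salary) = 110000 + 80000 + 100000 + 120000 + 30000 = 440000

440000


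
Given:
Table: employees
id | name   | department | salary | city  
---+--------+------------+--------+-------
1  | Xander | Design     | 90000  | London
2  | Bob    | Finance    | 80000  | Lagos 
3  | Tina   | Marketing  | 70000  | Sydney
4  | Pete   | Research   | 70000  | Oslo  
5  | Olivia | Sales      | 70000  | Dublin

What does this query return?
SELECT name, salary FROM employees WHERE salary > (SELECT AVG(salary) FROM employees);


Subquery: AVG(salary) = 76000.0
Filtering: salary > 76000.0
  Xander (90000) -> MATCH
  Bob (80000) -> MATCH


2 rows:
Xander, 90000
Bob, 80000


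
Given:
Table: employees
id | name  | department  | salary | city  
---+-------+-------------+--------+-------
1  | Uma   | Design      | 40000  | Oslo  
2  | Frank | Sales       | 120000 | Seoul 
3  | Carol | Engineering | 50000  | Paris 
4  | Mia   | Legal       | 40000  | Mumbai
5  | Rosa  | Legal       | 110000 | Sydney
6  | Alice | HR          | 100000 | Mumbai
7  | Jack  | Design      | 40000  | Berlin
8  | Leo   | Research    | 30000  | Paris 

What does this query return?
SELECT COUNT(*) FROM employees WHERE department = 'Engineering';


Counting rows where department = 'Engineering'
  Carol -> MATCH


1


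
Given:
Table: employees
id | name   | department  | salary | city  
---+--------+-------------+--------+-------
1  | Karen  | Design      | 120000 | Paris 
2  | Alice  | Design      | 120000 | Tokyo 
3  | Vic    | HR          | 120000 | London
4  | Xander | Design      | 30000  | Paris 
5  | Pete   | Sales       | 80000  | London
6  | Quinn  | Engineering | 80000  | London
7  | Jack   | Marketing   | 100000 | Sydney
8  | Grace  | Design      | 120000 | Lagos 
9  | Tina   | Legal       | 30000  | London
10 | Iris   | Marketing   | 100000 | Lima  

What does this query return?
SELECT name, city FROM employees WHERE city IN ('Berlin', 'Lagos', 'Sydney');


Filtering: city IN ('Berlin', 'Lagos', 'Sydney')
Matching: 2 rows

2 rows:
Jack, Sydney
Grace, Lagos


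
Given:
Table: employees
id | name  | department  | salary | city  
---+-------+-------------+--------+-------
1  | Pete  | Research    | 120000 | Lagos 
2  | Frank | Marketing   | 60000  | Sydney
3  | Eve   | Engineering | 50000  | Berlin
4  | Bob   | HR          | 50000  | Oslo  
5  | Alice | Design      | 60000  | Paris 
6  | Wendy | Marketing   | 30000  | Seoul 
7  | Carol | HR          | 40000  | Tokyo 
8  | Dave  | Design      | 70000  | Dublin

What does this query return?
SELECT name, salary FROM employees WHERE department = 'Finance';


Filtering: department = 'Finance'
Matching rows: 0

Empty result set (0 rows)


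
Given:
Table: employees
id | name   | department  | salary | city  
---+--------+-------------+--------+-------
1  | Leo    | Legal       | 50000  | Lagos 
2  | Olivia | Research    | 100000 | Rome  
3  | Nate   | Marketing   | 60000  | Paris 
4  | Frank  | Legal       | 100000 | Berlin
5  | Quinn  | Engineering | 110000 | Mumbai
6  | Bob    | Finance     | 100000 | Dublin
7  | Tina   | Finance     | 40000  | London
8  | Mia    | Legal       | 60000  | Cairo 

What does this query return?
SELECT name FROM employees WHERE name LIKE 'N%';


LIKE 'N%' matches names starting with 'N'
Matching: 1

1 rows:
Nate


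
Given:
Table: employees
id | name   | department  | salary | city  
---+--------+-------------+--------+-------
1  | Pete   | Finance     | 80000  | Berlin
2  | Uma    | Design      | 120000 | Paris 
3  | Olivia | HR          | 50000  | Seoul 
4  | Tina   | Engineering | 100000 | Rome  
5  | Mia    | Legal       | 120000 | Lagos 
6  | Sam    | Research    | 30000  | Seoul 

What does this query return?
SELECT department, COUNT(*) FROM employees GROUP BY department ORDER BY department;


Assigning each row to its department group:
  Pete -> Finance
  Uma -> Design
  Olivia -> HR
  Tina -> Engineering
  Mia -> Legal
  Sam -> Research


6 groups:
Design, 1
Engineering, 1
Finance, 1
HR, 1
Legal, 1
Research, 1
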